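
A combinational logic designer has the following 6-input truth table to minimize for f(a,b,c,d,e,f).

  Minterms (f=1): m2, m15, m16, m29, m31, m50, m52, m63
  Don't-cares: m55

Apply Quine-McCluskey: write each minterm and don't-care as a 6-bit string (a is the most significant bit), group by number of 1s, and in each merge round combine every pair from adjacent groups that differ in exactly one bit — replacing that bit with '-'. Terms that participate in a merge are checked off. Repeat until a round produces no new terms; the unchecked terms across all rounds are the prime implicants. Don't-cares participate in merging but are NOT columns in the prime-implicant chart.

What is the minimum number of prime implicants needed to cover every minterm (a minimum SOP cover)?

7

size-2^0 implicants → 000010  001111(✓)  010000  011101(✓)  011111(✓)  110010  110100  110111(✓)  111111(✓)
size-2^1 implicants → -11111  0-1111  0111-1  11-111
Unchecked terms (primes): -11111, 0-1111, 000010, 010000, 0111-1, 11-111, 110010, 110100
Minterm coverage:
  m2 ⊆ 000010 [E]
  m15 ⊆ 0-1111 [E]
  m16 ⊆ 010000 [E]
  m29 ⊆ 0111-1 [E]
  m31 ⊆ -11111,0-1111,0111-1
  m50 ⊆ 110010 [E]
  m52 ⊆ 110100 [E]
  m63 ⊆ -11111,11-111
E = {0-1111, 000010, 010000, 0111-1, 110010, 110100}
Petrick residual → -11111
Cover = bcdef + a'cdef + a'b'c'd'ef' + a'bc'd'e'f' + a'bcdf + abc'd'ef' + abc'de'f'  |cover|=7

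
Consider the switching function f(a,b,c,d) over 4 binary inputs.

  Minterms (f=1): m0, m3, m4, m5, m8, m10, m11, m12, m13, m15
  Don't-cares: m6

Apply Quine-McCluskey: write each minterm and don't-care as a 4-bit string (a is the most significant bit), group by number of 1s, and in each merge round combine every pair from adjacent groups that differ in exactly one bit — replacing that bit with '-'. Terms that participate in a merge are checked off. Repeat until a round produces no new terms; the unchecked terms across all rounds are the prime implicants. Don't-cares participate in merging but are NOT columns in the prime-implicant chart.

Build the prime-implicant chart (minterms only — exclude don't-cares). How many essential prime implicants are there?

[col 0] 0000*, 0011*, 0100*, 0101*, 0110*, 1000*, 1010*, 1011*, 1100*, 1101*, 1111*
[col 1] -000*, -011, -100*, -101*, 0-00*, 01-0, 010-*, 1-00*, 1-11, 10-0, 101-, 11-1, 110-*
[col 2] --00, -10-
Prime implicants: --00, -011, -10-, 01-0, 1-11, 10-0, 101-, 11-1
PI chart (minterm → PIs covering it):
  0 | --00  (sole → essential)
  3 | -011  (sole → essential)
  4 | --00,-10-,01-0
  5 | -10-  (sole → essential)
  8 | --00,10-0
  10 | 10-0,101-
  11 | -011,1-11,101-
  12 | --00,-10-
  13 | -10-,11-1
  15 | 1-11,11-1
Essential prime implicants: --00, -011, -10-

3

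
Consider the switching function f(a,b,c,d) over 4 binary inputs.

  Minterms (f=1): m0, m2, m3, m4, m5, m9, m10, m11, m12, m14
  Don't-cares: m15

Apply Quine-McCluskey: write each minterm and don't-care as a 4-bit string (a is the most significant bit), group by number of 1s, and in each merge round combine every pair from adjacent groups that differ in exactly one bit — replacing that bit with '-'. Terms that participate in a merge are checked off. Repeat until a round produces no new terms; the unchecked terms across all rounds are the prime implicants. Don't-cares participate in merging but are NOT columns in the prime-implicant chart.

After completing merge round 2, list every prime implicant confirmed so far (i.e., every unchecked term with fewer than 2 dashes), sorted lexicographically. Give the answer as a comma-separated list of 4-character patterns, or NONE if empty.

-100, 0-00, 00-0, 010-, 10-1, 11-0

[col 0] 0000*, 0010*, 0011*, 0100*, 0101*, 1001*, 1010*, 1011*, 1100*, 1110*, 1111*
[col 1] -010*, -011*, -100, 0-00, 00-0, 001-*, 010-, 1-10*, 1-11*, 10-1, 101-*, 11-0, 111-*
[col 2] -01-, 1-1-
Prime implicants: -01-, -100, 0-00, 00-0, 010-, 1-1-, 10-1, 11-0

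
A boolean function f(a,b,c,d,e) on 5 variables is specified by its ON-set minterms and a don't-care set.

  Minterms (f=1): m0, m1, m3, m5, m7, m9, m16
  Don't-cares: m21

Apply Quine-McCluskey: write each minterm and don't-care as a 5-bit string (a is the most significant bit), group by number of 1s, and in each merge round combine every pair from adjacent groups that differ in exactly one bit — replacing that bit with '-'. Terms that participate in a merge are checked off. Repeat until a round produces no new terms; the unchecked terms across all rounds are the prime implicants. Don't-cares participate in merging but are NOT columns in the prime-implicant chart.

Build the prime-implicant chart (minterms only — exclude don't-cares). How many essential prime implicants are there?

3

size-2^0 implicants → 00000(✓)  00001(✓)  00011(✓)  00101(✓)  00111(✓)  01001(✓)  10000(✓)  10101(✓)
size-2^1 implicants → -0000  -0101  0-001  00-01(✓)  00-11(✓)  000-1(✓)  0000-  001-1(✓)
size-2^2 implicants → 00--1
Unchecked terms (primes): -0000, -0101, 0-001, 00--1, 0000-
Minterm coverage:
  m0 ⊆ -0000,0000-
  m1 ⊆ 0-001,00--1,0000-
  m3 ⊆ 00--1 [E]
  m5 ⊆ -0101,00--1
  m7 ⊆ 00--1 [E]
  m9 ⊆ 0-001 [E]
  m16 ⊆ -0000 [E]
E = {-0000, 0-001, 00--1}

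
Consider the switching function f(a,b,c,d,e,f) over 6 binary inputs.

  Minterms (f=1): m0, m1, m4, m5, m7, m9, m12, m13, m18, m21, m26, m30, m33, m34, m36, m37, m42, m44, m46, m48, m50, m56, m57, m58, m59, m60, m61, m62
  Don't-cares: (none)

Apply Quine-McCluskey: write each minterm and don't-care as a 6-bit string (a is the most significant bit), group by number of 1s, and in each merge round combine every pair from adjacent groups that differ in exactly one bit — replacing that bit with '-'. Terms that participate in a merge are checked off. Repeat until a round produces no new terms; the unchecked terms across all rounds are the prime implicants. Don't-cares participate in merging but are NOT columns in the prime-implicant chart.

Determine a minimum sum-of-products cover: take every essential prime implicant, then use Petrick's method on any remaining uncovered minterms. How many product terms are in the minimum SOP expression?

13

Round 0: 000000✓ 000001✓ 000100✓ 000101✓ 000111✓ 001001✓ 001100✓ 001101✓ 010010✓ 010101✓ 011010✓ 011110✓ 100001✓ 100010✓ 100100✓ 100101✓ 101010✓ 101100✓ 101110✓ 110000✓ 110010✓ 111000✓ 111001✓ 111010✓ 111011✓ 111100✓ 111101✓ 111110✓
Round 1: -00001✓ -00100✓ -00101✓ -01100✓ -10010✓ -11010✓ -11110✓ 0-0101 00-001✓ 00-100✓ 00-101✓ 000-00✓ 000-01✓ 00000-✓ 0001-1 00010-✓ 001-01✓ 00110-✓ 01-010✓ 011-10✓ 1-0010✓ 1-1010✓ 1-1100✓ 1-1110✓ 10-010✓ 10-100✓ 100-01✓ 10010-✓ 101-10✓ 1011-0✓ 11-000✓ 11-010✓ 1100-0✓ 111-00✓ 111-01✓ 111-10✓ 1110-0✓ 1110-1✓ 11100-✓ 11101-✓ 1111-0✓ 11110-✓
Round 2: -0-100 -00-01 -0010- -1-010 -11-10 00--01 00-10- 000-0- 1--010 1-1-10 1-11-0 11-0-0 111--0 111-0- 1110--
PIs = {-0-100, -00-01, -0010-, -1-010, -11-10, 0-0101, 00--01, 00-10-, 000-0-, 0001-1, 1--010, 1-1-10, 1-11-0, 11-0-0, 111--0, 111-0-, 1110--}
Coverage chart:
  m0: 000-0- ←essential
  m1: -00-01,00--01,000-0-
  m4: -0-100,-0010-,00-10-,000-0-
  m5: -00-01,-0010-,0-0101,00--01,00-10-,000-0-,0001-1
  m7: 0001-1 ←essential
  m9: 00--01 ←essential
  m12: -0-100,00-10-
  m13: 00--01,00-10-
  m18: -1-010 ←essential
  m21: 0-0101 ←essential
  m26: -1-010,-11-10
  m30: -11-10 ←essential
  m33: -00-01 ←essential
  m34: 1--010 ←essential
  m36: -0-100,-0010-
  m37: -00-01,-0010-
  m42: 1--010,1-1-10
  m44: -0-100,1-11-0
  m46: 1-1-10,1-11-0
  m48: 11-0-0 ←essential
  m50: -1-010,1--010,11-0-0
  m56: 11-0-0,111--0,111-0-,1110--
  m57: 111-0-,1110--
  m58: -1-010,-11-10,1--010,1-1-10,11-0-0,111--0,1110--
  m59: 1110-- ←essential
  m60: 1-11-0,111--0,111-0-
  m61: 111-0- ←essential
  m62: -11-10,1-1-10,1-11-0,111--0
Essential: -00-01, -1-010, -11-10, 0-0101, 00--01, 000-0-, 0001-1, 1--010, 11-0-0, 111-0-, 1110--
Petrick residual → -0-100, 1-1-10
Min cover (13 terms): b'de'f' + b'c'e'f + bd'ef' + bcef' + a'c'de'f + a'b'e'f + a'b'c'e' + a'b'c'df + ad'ef' + acef' + abd'f' + abce' + abcd'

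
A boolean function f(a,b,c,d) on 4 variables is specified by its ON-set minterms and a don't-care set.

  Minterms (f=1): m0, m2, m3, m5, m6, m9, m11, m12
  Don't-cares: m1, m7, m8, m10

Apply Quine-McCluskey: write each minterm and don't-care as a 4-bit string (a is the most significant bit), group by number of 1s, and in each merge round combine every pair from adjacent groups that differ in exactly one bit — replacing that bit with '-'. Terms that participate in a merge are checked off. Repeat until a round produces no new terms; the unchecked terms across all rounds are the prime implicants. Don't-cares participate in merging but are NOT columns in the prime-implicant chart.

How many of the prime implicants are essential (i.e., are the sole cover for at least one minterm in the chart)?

[col 0] 0000*, 0001*, 0010*, 0011*, 0101*, 0110*, 0111*, 1000*, 1001*, 1010*, 1011*, 1100*
[col 1] -000*, -001*, -010*, -011*, 0-01*, 0-10*, 0-11*, 00-0*, 00-1*, 000-*, 001-*, 01-1*, 011-*, 1-00, 10-0*, 10-1*, 100-*, 101-*
[col 2] -0-0*, -0-1*, -00-*, -01-*, 0--1, 0-1-, 00--*, 10--*
[col 3] -0--
Prime implicants: -0--, 0--1, 0-1-, 1-00
PI chart (minterm → PIs covering it):
  0 | -0--  (sole → essential)
  2 | -0--,0-1-
  3 | -0--,0--1,0-1-
  5 | 0--1  (sole → essential)
  6 | 0-1-  (sole → essential)
  9 | -0--  (sole → essential)
  11 | -0--  (sole → essential)
  12 | 1-00  (sole → essential)
Essential prime implicants: -0--, 0--1, 0-1-, 1-00

4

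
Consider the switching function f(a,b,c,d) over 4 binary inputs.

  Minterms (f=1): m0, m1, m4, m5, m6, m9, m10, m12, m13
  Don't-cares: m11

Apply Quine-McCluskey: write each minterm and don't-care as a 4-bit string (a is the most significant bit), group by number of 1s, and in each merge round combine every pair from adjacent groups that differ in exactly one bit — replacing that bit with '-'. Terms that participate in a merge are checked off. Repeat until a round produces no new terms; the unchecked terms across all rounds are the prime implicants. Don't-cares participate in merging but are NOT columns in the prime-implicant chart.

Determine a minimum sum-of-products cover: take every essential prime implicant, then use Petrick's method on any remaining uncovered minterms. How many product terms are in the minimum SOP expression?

Round 0: 0000✓ 0001✓ 0100✓ 0101✓ 0110✓ 1001✓ 1010✓ 1011✓ 1100✓ 1101✓
Round 1: -001✓ -100✓ -101✓ 0-00✓ 0-01✓ 000-✓ 01-0 010-✓ 1-01✓ 10-1 101- 110-✓
Round 2: --01 -10- 0-0-
PIs = {--01, -10-, 0-0-, 01-0, 10-1, 101-}
Coverage chart:
  m0: 0-0- ←essential
  m1: --01,0-0-
  m4: -10-,0-0-,01-0
  m5: --01,-10-,0-0-
  m6: 01-0 ←essential
  m9: --01,10-1
  m10: 101- ←essential
  m12: -10- ←essential
  m13: --01,-10-
Essential: -10-, 0-0-, 01-0, 101-
Petrick residual → --01
Min cover (5 terms): c'd + bc' + a'c' + a'bd' + ab'c

5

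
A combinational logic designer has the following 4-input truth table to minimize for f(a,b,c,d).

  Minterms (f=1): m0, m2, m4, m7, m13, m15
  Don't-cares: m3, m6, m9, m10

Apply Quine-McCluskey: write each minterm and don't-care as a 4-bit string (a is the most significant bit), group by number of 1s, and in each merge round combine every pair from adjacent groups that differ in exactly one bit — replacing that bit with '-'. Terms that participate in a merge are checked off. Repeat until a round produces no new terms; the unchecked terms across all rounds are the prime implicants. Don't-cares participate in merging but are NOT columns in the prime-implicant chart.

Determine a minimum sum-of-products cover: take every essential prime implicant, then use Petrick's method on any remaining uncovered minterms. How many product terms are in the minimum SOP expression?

size-2^0 implicants → 0000(✓)  0010(✓)  0011(✓)  0100(✓)  0110(✓)  0111(✓)  1001(✓)  1010(✓)  1101(✓)  1111(✓)
size-2^1 implicants → -010  -111  0-00(✓)  0-10(✓)  0-11(✓)  00-0(✓)  001-(✓)  01-0(✓)  011-(✓)  1-01  11-1
size-2^2 implicants → 0--0  0-1-
Unchecked terms (primes): -010, -111, 0--0, 0-1-, 1-01, 11-1
Minterm coverage:
  m0 ⊆ 0--0 [E]
  m2 ⊆ -010,0--0,0-1-
  m4 ⊆ 0--0 [E]
  m7 ⊆ -111,0-1-
  m13 ⊆ 1-01,11-1
  m15 ⊆ -111,11-1
E = {0--0}
Petrick residual → -111, 1-01
Cover = bcd + a'd' + ac'd  |cover|=3

3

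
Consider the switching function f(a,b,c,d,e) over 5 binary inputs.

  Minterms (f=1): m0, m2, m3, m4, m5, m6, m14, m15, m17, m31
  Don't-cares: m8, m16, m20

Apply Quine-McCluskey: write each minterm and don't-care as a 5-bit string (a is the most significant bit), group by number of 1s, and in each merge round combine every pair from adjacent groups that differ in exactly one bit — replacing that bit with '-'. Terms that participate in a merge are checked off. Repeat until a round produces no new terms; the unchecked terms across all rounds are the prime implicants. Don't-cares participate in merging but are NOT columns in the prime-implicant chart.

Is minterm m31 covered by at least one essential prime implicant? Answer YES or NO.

[col 0] 00000*, 00010*, 00011*, 00100*, 00101*, 00110*, 01000*, 01110*, 01111*, 10000*, 10001*, 10100*, 11111*
[col 1] -0000*, -0100*, -1111, 0-000, 0-110, 00-00*, 00-10*, 000-0*, 0001-, 001-0*, 0010-, 0111-, 10-00*, 1000-
[col 2] -0-00, 00--0
Prime implicants: -0-00, -1111, 0-000, 0-110, 00--0, 0001-, 0010-, 0111-, 1000-
PI chart (minterm → PIs covering it):
  0 | -0-00,0-000,00--0
  2 | 00--0,0001-
  3 | 0001-  (sole → essential)
  4 | -0-00,00--0,0010-
  5 | 0010-  (sole → essential)
  6 | 0-110,00--0
  14 | 0-110,0111-
  15 | -1111,0111-
  17 | 1000-  (sole → essential)
  31 | -1111  (sole → essential)
Essential prime implicants: -1111, 0001-, 0010-, 1000-

YES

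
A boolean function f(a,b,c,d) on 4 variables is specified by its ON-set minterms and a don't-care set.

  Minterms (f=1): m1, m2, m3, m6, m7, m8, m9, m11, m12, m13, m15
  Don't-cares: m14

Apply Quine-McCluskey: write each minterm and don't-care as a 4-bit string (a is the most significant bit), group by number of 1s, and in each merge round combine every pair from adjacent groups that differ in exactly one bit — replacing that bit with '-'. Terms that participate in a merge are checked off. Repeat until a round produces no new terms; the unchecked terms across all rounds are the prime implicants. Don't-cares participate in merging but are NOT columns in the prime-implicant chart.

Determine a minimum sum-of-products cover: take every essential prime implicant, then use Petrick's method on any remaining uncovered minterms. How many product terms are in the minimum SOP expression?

4

[col 0] 0001*, 0010*, 0011*, 0110*, 0111*, 1000*, 1001*, 1011*, 1100*, 1101*, 1110*, 1111*
[col 1] -001*, -011*, -110*, -111*, 0-10*, 0-11*, 00-1*, 001-*, 011-*, 1-00*, 1-01*, 1-11*, 10-1*, 100-*, 11-0*, 11-1*, 110-*, 111-*
[col 2] --11, -0-1, -11-, 0-1-, 1--1, 1-0-, 11--
Prime implicants: --11, -0-1, -11-, 0-1-, 1--1, 1-0-, 11--
PI chart (minterm → PIs covering it):
  1 | -0-1  (sole → essential)
  2 | 0-1-  (sole → essential)
  3 | --11,-0-1,0-1-
  6 | -11-,0-1-
  7 | --11,-11-,0-1-
  8 | 1-0-  (sole → essential)
  9 | -0-1,1--1,1-0-
  11 | --11,-0-1,1--1
  12 | 1-0-,11--
  13 | 1--1,1-0-,11--
  15 | --11,-11-,1--1,11--
Essential prime implicants: -0-1, 0-1-, 1-0-
Petrick residual → --11
Minimum SOP uses 4 PIs: cd + b'd + a'c + ac'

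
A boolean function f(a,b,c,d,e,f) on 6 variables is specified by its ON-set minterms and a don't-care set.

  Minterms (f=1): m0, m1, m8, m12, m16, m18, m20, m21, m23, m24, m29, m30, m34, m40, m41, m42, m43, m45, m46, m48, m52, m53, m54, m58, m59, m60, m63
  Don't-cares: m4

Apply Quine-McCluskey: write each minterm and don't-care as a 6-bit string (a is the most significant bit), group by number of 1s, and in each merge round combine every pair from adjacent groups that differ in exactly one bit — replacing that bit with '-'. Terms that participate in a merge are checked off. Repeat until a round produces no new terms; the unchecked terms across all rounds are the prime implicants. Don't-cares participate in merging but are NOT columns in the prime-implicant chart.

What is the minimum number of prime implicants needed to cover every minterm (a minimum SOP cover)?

17

[col 0] 000000*, 000001*, 000100*, 001000*, 001100*, 010000*, 010010*, 010100*, 010101*, 010111*, 011000*, 011101*, 011110, 100010*, 101000*, 101001*, 101010*, 101011*, 101101*, 101110*, 110000*, 110100*, 110101*, 110110*, 111010*, 111011*, 111100*, 111111*
[col 1] -01000, -10000*, -10100*, -10101*, 0-0000*, 0-0100*, 0-1000*, 00-000*, 00-100*, 000-00*, 00000-, 001-00*, 01-000*, 01-101, 010-00*, 0100-0, 0101-1, 01010-*, 1-1010*, 1-1011*, 10-010, 101-01, 101-10, 1010-0*, 1010-1*, 10100-*, 10101-*, 11-100, 110-00*, 1101-0, 11010-*, 111-11, 11101-*
[col 2] -10-00, -1010-, 0--000, 0-0-00, 00--00, 1-101-, 1010--
Prime implicants: -01000, -10-00, -1010-, 0--000, 0-0-00, 00--00, 00000-, 01-101, 0100-0, 0101-1, 011110, 1-101-, 10-010, 101-01, 101-10, 1010--, 11-100, 1101-0, 111-11
PI chart (minterm → PIs covering it):
  0 | 0--000,0-0-00,00--00,00000-
  1 | 00000-  (sole → essential)
  8 | -01000,0--000,00--00
  12 | 00--00  (sole → essential)
  16 | -10-00,0--000,0-0-00,0100-0
  18 | 0100-0  (sole → essential)
  20 | -10-00,-1010-,0-0-00
  21 | -1010-,01-101,0101-1
  23 | 0101-1  (sole → essential)
  24 | 0--000  (sole → essential)
  29 | 01-101  (sole → essential)
  30 | 011110  (sole → essential)
  34 | 10-010  (sole → essential)
  40 | -01000,1010--
  41 | 101-01,1010--
  42 | 1-101-,10-010,101-10,1010--
  43 | 1-101-,1010--
  45 | 101-01  (sole → essential)
  46 | 101-10  (sole → essential)
  48 | -10-00  (sole → essential)
  52 | -10-00,-1010-,11-100,1101-0
  53 | -1010-  (sole → essential)
  54 | 1101-0  (sole → essential)
  58 | 1-101-  (sole → essential)
  59 | 1-101-,111-11
  60 | 11-100  (sole → essential)
  63 | 111-11  (sole → essential)
Essential prime implicants: -10-00, -1010-, 0--000, 00--00, 00000-, 01-101, 0100-0, 0101-1, 011110, 1-101-, 10-010, 101-01, 101-10, 11-100, 1101-0, 111-11
Petrick residual → -01000
Minimum SOP uses 17 PIs: b'cd'e'f' + bc'e'f' + bc'de' + a'd'e'f' + a'b'e'f' + a'b'c'd'e' + a'bde'f + a'bc'd'f' + a'bc'df + a'bcdef' + acd'e + ab'd'ef' + ab'ce'f + ab'cef' + abde'f' + abc'df' + abcef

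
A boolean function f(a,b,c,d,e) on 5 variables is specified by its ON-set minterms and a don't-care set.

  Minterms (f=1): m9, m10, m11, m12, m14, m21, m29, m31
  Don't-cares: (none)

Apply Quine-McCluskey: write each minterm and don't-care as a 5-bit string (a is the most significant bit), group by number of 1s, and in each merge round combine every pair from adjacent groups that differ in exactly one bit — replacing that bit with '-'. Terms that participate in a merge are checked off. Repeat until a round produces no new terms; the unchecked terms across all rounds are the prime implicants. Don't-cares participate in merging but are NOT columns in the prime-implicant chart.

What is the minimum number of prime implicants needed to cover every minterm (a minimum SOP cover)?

5

size-2^0 implicants → 01001(✓)  01010(✓)  01011(✓)  01100(✓)  01110(✓)  10101(✓)  11101(✓)  11111(✓)
size-2^1 implicants → 01-10  010-1  0101-  011-0  1-101  111-1
Unchecked terms (primes): 01-10, 010-1, 0101-, 011-0, 1-101, 111-1
Minterm coverage:
  m9 ⊆ 010-1 [E]
  m10 ⊆ 01-10,0101-
  m11 ⊆ 010-1,0101-
  m12 ⊆ 011-0 [E]
  m14 ⊆ 01-10,011-0
  m21 ⊆ 1-101 [E]
  m29 ⊆ 1-101,111-1
  m31 ⊆ 111-1 [E]
E = {010-1, 011-0, 1-101, 111-1}
Petrick residual → 01-10
Cover = a'bde' + a'bc'e + a'bce' + acd'e + abce  |cover|=5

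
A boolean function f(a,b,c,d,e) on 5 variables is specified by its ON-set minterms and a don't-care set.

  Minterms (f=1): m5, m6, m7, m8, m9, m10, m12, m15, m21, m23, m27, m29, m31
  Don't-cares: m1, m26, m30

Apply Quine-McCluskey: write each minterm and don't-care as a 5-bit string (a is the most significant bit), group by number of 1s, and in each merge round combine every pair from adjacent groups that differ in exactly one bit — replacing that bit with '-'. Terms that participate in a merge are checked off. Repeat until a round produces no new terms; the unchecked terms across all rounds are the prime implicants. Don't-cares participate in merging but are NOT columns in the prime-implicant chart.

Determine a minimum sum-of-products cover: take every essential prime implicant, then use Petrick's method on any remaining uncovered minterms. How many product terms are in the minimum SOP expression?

Round 0: 00001✓ 00101✓ 00110✓ 00111✓ 01000✓ 01001✓ 01010✓ 01100✓ 01111✓ 10101✓ 10111✓ 11010✓ 11011✓ 11101✓ 11110✓ 11111✓
Round 1: -0101✓ -0111✓ -1010 -1111✓ 0-001 0-111✓ 00-01 001-1✓ 0011- 01-00 010-0 0100- 1-101✓ 1-111✓ 101-1✓ 11-10✓ 11-11✓ 1101-✓ 111-1✓ 1111-✓
Round 2: --111 -01-1 1-1-1 11-1-
PIs = {--111, -01-1, -1010, 0-001, 00-01, 0011-, 01-00, 010-0, 0100-, 1-1-1, 11-1-}
Coverage chart:
  m5: -01-1,00-01
  m6: 0011- ←essential
  m7: --111,-01-1,0011-
  m8: 01-00,010-0,0100-
  m9: 0-001,0100-
  m10: -1010,010-0
  m12: 01-00 ←essential
  m15: --111 ←essential
  m21: -01-1,1-1-1
  m23: --111,-01-1,1-1-1
  m27: 11-1- ←essential
  m29: 1-1-1 ←essential
  m31: --111,1-1-1,11-1-
Essential: --111, 0011-, 01-00, 1-1-1, 11-1-
Petrick residual → -01-1, -1010, 0-001
Min cover (8 terms): cde + b'ce + bc'de' + a'c'd'e + a'b'cd + a'bd'e' + ace + abd

8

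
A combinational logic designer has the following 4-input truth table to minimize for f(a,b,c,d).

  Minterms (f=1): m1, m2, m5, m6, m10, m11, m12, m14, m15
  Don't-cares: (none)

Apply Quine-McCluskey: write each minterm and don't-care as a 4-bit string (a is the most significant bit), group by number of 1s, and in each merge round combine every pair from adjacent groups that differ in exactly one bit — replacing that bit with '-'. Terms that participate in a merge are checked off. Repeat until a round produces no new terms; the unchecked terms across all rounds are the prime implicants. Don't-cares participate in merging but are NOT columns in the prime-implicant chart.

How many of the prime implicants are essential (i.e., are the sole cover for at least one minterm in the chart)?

4

[col 0] 0001*, 0010*, 0101*, 0110*, 1010*, 1011*, 1100*, 1110*, 1111*
[col 1] -010*, -110*, 0-01, 0-10*, 1-10*, 1-11*, 101-*, 11-0, 111-*
[col 2] --10, 1-1-
Prime implicants: --10, 0-01, 1-1-, 11-0
PI chart (minterm → PIs covering it):
  1 | 0-01  (sole → essential)
  2 | --10  (sole → essential)
  5 | 0-01  (sole → essential)
  6 | --10  (sole → essential)
  10 | --10,1-1-
  11 | 1-1-  (sole → essential)
  12 | 11-0  (sole → essential)
  14 | --10,1-1-,11-0
  15 | 1-1-  (sole → essential)
Essential prime implicants: --10, 0-01, 1-1-, 11-0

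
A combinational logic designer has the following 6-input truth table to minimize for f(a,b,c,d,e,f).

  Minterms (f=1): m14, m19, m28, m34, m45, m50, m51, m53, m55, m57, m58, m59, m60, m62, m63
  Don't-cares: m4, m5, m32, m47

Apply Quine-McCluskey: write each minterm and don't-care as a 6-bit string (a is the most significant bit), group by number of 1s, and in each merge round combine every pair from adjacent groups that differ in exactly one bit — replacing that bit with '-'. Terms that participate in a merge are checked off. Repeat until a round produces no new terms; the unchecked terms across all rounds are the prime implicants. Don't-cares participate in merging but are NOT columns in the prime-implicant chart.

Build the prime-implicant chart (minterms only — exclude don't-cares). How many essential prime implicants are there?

size-2^0 implicants → 000100(✓)  000101(✓)  001110  010011(✓)  011100(✓)  100000(✓)  100010(✓)  101101(✓)  101111(✓)  110010(✓)  110011(✓)  110101(✓)  110111(✓)  111001(✓)  111010(✓)  111011(✓)  111100(✓)  111110(✓)  111111(✓)
size-2^1 implicants → -10011  -11100  00010-  1-0010  1-1111  1000-0  1011-1  11-010(✓)  11-011(✓)  11-111(✓)  110-11(✓)  11001-(✓)  1101-1  111-10(✓)  111-11(✓)  1110-1  11101-(✓)  1111-0  11111-(✓)
size-2^2 implicants → 11--11  11-01-  111-1-
Unchecked terms (primes): -10011, -11100, 00010-, 001110, 1-0010, 1-1111, 1000-0, 1011-1, 11--11, 11-01-, 1101-1, 111-1-, 1110-1, 1111-0
Minterm coverage:
  m14 ⊆ 001110 [E]
  m19 ⊆ -10011 [E]
  m28 ⊆ -11100 [E]
  m34 ⊆ 1-0010,1000-0
  m45 ⊆ 1011-1 [E]
  m50 ⊆ 1-0010,11-01-
  m51 ⊆ -10011,11--11,11-01-
  m53 ⊆ 1101-1 [E]
  m55 ⊆ 11--11,1101-1
  m57 ⊆ 1110-1 [E]
  m58 ⊆ 11-01-,111-1-
  m59 ⊆ 11--11,11-01-,111-1-,1110-1
  m60 ⊆ -11100,1111-0
  m62 ⊆ 111-1-,1111-0
  m63 ⊆ 1-1111,11--11,111-1-
E = {-10011, -11100, 001110, 1011-1, 1101-1, 1110-1}

6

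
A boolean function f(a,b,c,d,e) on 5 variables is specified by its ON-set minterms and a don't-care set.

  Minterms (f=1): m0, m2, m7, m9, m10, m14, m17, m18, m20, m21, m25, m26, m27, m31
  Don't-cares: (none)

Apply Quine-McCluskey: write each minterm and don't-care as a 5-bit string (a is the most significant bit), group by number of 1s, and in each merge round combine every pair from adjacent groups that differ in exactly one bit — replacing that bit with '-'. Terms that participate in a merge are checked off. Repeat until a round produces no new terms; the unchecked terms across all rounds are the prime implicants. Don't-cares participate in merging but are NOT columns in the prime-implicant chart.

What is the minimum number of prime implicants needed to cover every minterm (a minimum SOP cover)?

Round 0: 00000✓ 00010✓ 00111 01001✓ 01010✓ 01110✓ 10001✓ 10010✓ 10100✓ 10101✓ 11001✓ 11010✓ 11011✓ 11111✓
Round 1: -0010✓ -1001 -1010✓ 0-010✓ 000-0 01-10 1-001 1-010✓ 10-01 1010- 11-11 110-1 1101-
Round 2: --010
PIs = {--010, -1001, 000-0, 00111, 01-10, 1-001, 10-01, 1010-, 11-11, 110-1, 1101-}
Coverage chart:
  m0: 000-0 ←essential
  m2: --010,000-0
  m7: 00111 ←essential
  m9: -1001 ←essential
  m10: --010,01-10
  m14: 01-10 ←essential
  m17: 1-001,10-01
  m18: --010 ←essential
  m20: 1010- ←essential
  m21: 10-01,1010-
  m25: -1001,1-001,110-1
  m26: --010,1101-
  m27: 11-11,110-1,1101-
  m31: 11-11 ←essential
Essential: --010, -1001, 000-0, 00111, 01-10, 1010-, 11-11
Petrick residual → 1-001
Min cover (8 terms): c'de' + bc'd'e + a'b'c'e' + a'b'cde + a'bde' + ac'd'e + ab'cd' + abde

8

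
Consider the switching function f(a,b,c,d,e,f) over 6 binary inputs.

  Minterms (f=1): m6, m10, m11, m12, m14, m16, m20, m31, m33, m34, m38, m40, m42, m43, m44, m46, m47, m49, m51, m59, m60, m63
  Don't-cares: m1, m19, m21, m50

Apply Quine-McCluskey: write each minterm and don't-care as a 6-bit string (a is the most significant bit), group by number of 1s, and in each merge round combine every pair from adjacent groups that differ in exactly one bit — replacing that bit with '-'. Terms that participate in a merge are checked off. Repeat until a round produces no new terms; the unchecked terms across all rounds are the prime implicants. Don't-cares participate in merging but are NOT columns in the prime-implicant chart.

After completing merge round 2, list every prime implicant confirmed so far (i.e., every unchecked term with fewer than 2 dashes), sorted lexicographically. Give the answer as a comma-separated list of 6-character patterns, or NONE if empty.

-00001, -10011, -11111, 010-00, 01010-, 1-0001, 1-0010, 1-1100, 11-011, 1100-1, 11001-

size-2^0 implicants → 000001(✓)  000110(✓)  001010(✓)  001011(✓)  001100(✓)  001110(✓)  010000(✓)  010011(✓)  010100(✓)  010101(✓)  011111(✓)  100001(✓)  100010(✓)  100110(✓)  101000(✓)  101010(✓)  101011(✓)  101100(✓)  101110(✓)  101111(✓)  110001(✓)  110010(✓)  110011(✓)  111011(✓)  111100(✓)  111111(✓)
size-2^1 implicants → -00001  -00110(✓)  -01010(✓)  -01011(✓)  -01100(✓)  -01110(✓)  -10011  -11111  00-110(✓)  001-10(✓)  00101-(✓)  0011-0(✓)  010-00  01010-  1-0001  1-0010  1-1011(✓)  1-1100  1-1111(✓)  10-010(✓)  10-110(✓)  100-10(✓)  101-00(✓)  101-10(✓)  101-11(✓)  1010-0(✓)  10101-(✓)  1011-0(✓)  10111-(✓)  11-011  1100-1  11001-  111-11(✓)
size-2^2 implicants → -0-110  -01-10  -0101-  -011-0  1-1-11  10--10  101--0  101-1-
Unchecked terms (primes): -0-110, -00001, -01-10, -0101-, -011-0, -10011, -11111, 010-00, 01010-, 1-0001, 1-0010, 1-1-11, 1-1100, 10--10, 101--0, 101-1-, 11-011, 1100-1, 11001-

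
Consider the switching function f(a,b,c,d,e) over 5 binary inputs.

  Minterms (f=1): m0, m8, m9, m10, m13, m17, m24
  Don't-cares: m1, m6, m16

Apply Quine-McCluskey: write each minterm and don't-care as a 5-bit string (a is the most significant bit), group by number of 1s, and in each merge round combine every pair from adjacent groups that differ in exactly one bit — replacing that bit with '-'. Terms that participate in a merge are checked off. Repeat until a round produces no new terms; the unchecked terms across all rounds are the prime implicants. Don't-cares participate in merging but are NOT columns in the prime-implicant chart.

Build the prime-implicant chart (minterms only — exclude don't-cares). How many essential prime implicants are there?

4

[col 0] 00000*, 00001*, 00110, 01000*, 01001*, 01010*, 01101*, 10000*, 10001*, 11000*
[col 1] -0000*, -0001*, -1000*, 0-000*, 0-001*, 0000-*, 01-01, 010-0, 0100-*, 1-000*, 1000-*
[col 2] --000, -000-, 0-00-
Prime implicants: --000, -000-, 0-00-, 00110, 01-01, 010-0
PI chart (minterm → PIs covering it):
  0 | --000,-000-,0-00-
  8 | --000,0-00-,010-0
  9 | 0-00-,01-01
  10 | 010-0  (sole → essential)
  13 | 01-01  (sole → essential)
  17 | -000-  (sole → essential)
  24 | --000  (sole → essential)
Essential prime implicants: --000, -000-, 01-01, 010-0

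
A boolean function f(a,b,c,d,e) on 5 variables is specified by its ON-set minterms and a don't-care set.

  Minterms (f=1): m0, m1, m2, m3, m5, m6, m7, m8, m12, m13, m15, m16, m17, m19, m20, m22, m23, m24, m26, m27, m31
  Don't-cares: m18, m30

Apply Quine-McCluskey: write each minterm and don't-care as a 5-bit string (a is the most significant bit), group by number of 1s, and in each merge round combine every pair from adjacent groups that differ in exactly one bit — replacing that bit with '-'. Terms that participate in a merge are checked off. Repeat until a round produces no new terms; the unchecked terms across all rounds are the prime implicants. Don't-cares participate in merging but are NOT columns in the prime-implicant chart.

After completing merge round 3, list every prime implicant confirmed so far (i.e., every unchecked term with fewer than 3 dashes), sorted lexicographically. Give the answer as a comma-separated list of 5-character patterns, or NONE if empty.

--000, --111, 0-1-1, 00--1, 01-00, 0110-, 1-0-0, 10--0

Round 0: 00000✓ 00001✓ 00010✓ 00011✓ 00101✓ 00110✓ 00111✓ 01000✓ 01100✓ 01101✓ 01111✓ 10000✓ 10001✓ 10010✓ 10011✓ 10100✓ 10110✓ 10111✓ 11000✓ 11010✓ 11011✓ 11110✓ 11111✓
Round 1: -0000✓ -0001✓ -0010✓ -0011✓ -0110✓ -0111✓ -1000✓ -1111✓ 0-000✓ 0-101✓ 0-111✓ 00-01✓ 00-10✓ 00-11✓ 000-0✓ 000-1✓ 0000-✓ 0001-✓ 001-1✓ 0011-✓ 01-00 011-1✓ 0110- 1-000✓ 1-010✓ 1-011✓ 1-110✓ 1-111✓ 10-00✓ 10-10✓ 10-11✓ 100-0✓ 100-1✓ 1000-✓ 1001-✓ 101-0✓ 1011-✓ 11-10✓ 11-11✓ 110-0✓ 1101-✓ 1111-✓
Round 2: --000 --111 -0-10✓ -0-11✓ -00-0✓ -00-1✓ -000-✓ -001-✓ -011-✓ 0-1-1 00--1 00-1-✓ 000--✓ 1--10✓ 1--11✓ 1-0-0 1-01-✓ 1-11-✓ 10--0 10-1-✓ 100--✓ 11-1-✓
Round 3: -0-1- -00-- 1--1-
PIs = {--000, --111, -0-1-, -00--, 0-1-1, 00--1, 01-00, 0110-, 1--1-, 1-0-0, 10--0}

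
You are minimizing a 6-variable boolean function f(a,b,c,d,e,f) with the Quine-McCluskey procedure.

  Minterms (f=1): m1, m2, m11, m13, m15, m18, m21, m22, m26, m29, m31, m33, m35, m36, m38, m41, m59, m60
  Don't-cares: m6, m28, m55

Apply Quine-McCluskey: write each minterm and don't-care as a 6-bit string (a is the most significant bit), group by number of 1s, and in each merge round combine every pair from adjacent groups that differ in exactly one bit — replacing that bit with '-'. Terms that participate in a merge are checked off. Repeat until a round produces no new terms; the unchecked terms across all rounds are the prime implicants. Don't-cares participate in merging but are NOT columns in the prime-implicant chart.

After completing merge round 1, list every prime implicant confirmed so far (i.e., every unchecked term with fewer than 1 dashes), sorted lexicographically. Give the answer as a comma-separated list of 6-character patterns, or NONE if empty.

[col 0] 000001*, 000010*, 000110*, 001011*, 001101*, 001111*, 010010*, 010101*, 010110*, 011010*, 011100*, 011101*, 011111*, 100001*, 100011*, 100100*, 100110*, 101001*, 110111, 111011, 111100*
[col 1] -00001, -00110, -11100, 0-0010*, 0-0110*, 0-1101*, 0-1111*, 000-10*, 001-11, 0011-1*, 01-010, 01-101, 010-10*, 0111-1*, 01110-, 10-001, 1000-1, 1001-0
[col 2] 0-0-10, 0-11-1
Prime implicants: -00001, -00110, -11100, 0-0-10, 0-11-1, 001-11, 01-010, 01-101, 01110-, 10-001, 1000-1, 1001-0, 110111, 111011

110111, 111011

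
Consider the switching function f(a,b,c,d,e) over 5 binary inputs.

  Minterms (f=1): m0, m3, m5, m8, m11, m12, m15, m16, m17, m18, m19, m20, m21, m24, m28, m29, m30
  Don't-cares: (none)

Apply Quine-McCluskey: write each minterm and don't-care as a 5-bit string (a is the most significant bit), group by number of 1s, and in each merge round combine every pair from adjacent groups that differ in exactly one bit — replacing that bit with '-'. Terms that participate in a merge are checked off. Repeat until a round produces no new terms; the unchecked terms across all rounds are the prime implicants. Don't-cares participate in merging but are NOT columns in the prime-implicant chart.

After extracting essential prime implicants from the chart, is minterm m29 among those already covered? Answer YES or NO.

size-2^0 implicants → 00000(✓)  00011(✓)  00101(✓)  01000(✓)  01011(✓)  01100(✓)  01111(✓)  10000(✓)  10001(✓)  10010(✓)  10011(✓)  10100(✓)  10101(✓)  11000(✓)  11100(✓)  11101(✓)  11110(✓)
size-2^1 implicants → -0000(✓)  -0011  -0101  -1000(✓)  -1100(✓)  0-000(✓)  0-011  01-00(✓)  01-11  1-000(✓)  1-100(✓)  1-101(✓)  10-00(✓)  10-01(✓)  100-0(✓)  100-1(✓)  1000-(✓)  1001-(✓)  1010-(✓)  11-00(✓)  111-0  1110-(✓)
size-2^2 implicants → --000  -1-00  1--00  1-10-  10-0-  100--
Unchecked terms (primes): --000, -0011, -0101, -1-00, 0-011, 01-11, 1--00, 1-10-, 10-0-, 100--, 111-0
Minterm coverage:
  m0 ⊆ --000 [E]
  m3 ⊆ -0011,0-011
  m5 ⊆ -0101 [E]
  m8 ⊆ --000,-1-00
  m11 ⊆ 0-011,01-11
  m12 ⊆ -1-00 [E]
  m15 ⊆ 01-11 [E]
  m16 ⊆ --000,1--00,10-0-,100--
  m17 ⊆ 10-0-,100--
  m18 ⊆ 100-- [E]
  m19 ⊆ -0011,100--
  m20 ⊆ 1--00,1-10-,10-0-
  m21 ⊆ -0101,1-10-,10-0-
  m24 ⊆ --000,-1-00,1--00
  m28 ⊆ -1-00,1--00,1-10-,111-0
  m29 ⊆ 1-10- [E]
  m30 ⊆ 111-0 [E]
E = {--000, -0101, -1-00, 01-11, 1-10-, 100--, 111-0}

YES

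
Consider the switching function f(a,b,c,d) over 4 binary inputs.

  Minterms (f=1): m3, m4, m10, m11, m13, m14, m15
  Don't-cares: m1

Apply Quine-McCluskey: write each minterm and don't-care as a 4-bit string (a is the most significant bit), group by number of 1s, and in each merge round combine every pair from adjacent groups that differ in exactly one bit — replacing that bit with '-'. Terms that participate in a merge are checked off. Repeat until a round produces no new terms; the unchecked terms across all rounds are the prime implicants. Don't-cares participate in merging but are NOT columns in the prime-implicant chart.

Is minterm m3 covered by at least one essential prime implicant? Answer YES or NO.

NO

Round 0: 0001✓ 0011✓ 0100 1010✓ 1011✓ 1101✓ 1110✓ 1111✓
Round 1: -011 00-1 1-10✓ 1-11✓ 101-✓ 11-1 111-✓
Round 2: 1-1-
PIs = {-011, 00-1, 0100, 1-1-, 11-1}
Coverage chart:
  m3: -011,00-1
  m4: 0100 ←essential
  m10: 1-1- ←essential
  m11: -011,1-1-
  m13: 11-1 ←essential
  m14: 1-1- ←essential
  m15: 1-1-,11-1
Essential: 0100, 1-1-, 11-1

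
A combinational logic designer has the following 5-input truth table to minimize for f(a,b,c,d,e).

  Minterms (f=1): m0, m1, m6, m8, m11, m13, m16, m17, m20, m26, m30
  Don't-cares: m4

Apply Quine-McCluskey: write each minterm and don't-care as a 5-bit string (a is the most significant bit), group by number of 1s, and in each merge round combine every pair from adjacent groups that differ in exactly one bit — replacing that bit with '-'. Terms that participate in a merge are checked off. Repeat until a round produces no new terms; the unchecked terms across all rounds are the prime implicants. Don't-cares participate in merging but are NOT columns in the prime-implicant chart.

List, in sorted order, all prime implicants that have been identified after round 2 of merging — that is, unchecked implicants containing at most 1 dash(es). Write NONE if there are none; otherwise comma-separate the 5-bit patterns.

0-000, 001-0, 01011, 01101, 11-10

[col 0] 00000*, 00001*, 00100*, 00110*, 01000*, 01011, 01101, 10000*, 10001*, 10100*, 11010*, 11110*
[col 1] -0000*, -0001*, -0100*, 0-000, 00-00*, 0000-*, 001-0, 10-00*, 1000-*, 11-10
[col 2] -0-00, -000-
Prime implicants: -0-00, -000-, 0-000, 001-0, 01011, 01101, 11-10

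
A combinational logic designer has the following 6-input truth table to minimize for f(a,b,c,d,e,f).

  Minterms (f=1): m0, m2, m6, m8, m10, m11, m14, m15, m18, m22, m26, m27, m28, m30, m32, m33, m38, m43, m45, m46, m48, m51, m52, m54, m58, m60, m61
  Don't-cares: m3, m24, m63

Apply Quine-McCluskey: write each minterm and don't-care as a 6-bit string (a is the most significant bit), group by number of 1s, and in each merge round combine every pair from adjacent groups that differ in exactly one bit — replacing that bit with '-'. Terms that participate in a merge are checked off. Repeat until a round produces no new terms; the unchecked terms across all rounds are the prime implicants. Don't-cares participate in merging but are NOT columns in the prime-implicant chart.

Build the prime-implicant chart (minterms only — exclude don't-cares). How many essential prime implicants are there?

9

[col 0] 000000*, 000010*, 000011*, 000110*, 001000*, 001010*, 001011*, 001110*, 001111*, 010010*, 010110*, 011000*, 011010*, 011011*, 011100*, 011110*, 100000*, 100001*, 100110*, 101011*, 101101*, 101110*, 110000*, 110011, 110100*, 110110*, 111010*, 111100*, 111101*, 111111*
[col 1] -00000, -00110*, -01011, -01110*, -10110*, -11010, -11100, 0-0010*, 0-0110*, 0-1000*, 0-1010*, 0-1011*, 0-1110*, 00-000*, 00-010*, 00-011*, 00-110*, 000-10*, 0000-0*, 00001-*, 001-10*, 001-11*, 0010-0*, 00101-*, 00111-*, 01-010*, 01-110*, 010-10*, 011-00*, 011-10*, 0110-0*, 01101-*, 0111-0*, 1-0000, 1-0110*, 1-1101, 10-110*, 10000-, 11-100, 110-00, 1101-0, 1111-1, 11110-
[col 2] --0110, -0-110, 0--010*, 0--110*, 0-0-10*, 0-1-10*, 0-10-0, 0-101-, 00--10*, 00-0-0, 00-01-, 001-1-, 01--10*, 011--0
[col 3] 0---10
Prime implicants: --0110, -0-110, -00000, -01011, -11010, -11100, 0---10, 0-10-0, 0-101-, 00-0-0, 00-01-, 001-1-, 011--0, 1-0000, 1-1101, 10000-, 11-100, 110-00, 110011, 1101-0, 1111-1, 11110-
PI chart (minterm → PIs covering it):
  0 | -00000,00-0-0
  2 | 0---10,00-0-0,00-01-
  6 | --0110,-0-110,0---10
  8 | 0-10-0,00-0-0
  10 | 0---10,0-10-0,0-101-,00-0-0,00-01-,001-1-
  11 | -01011,0-101-,00-01-,001-1-
  14 | -0-110,0---10,001-1-
  15 | 001-1-  (sole → essential)
  18 | 0---10  (sole → essential)
  22 | --0110,0---10
  26 | -11010,0---10,0-10-0,0-101-,011--0
  27 | 0-101-  (sole → essential)
  28 | -11100,011--0
  30 | 0---10,011--0
  32 | -00000,1-0000,10000-
  33 | 10000-  (sole → essential)
  38 | --0110,-0-110
  43 | -01011  (sole → essential)
  45 | 1-1101  (sole → essential)
  46 | -0-110  (sole → essential)
  48 | 1-0000,110-00
  51 | 110011  (sole → essential)
  52 | 11-100,110-00,1101-0
  54 | --0110,1101-0
  58 | -11010  (sole → essential)
  60 | -11100,11-100,11110-
  61 | 1-1101,1111-1,11110-
Essential prime implicants: -0-110, -01011, -11010, 0---10, 0-101-, 001-1-, 1-1101, 10000-, 110011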